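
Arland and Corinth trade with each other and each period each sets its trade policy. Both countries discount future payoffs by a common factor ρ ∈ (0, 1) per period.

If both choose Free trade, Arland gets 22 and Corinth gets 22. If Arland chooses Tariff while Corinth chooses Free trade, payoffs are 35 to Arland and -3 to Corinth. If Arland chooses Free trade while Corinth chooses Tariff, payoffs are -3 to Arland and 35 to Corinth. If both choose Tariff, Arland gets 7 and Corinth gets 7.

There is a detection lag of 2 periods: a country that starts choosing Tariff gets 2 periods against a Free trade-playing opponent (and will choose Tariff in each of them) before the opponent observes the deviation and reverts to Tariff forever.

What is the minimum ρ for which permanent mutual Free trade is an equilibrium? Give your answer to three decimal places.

The best deviation is to choose Tariff for all 2 undetected periods, earning 35 each, then 7 forever once detected.
Deviation value: 35(1−ρ^2)/(1−ρ) + 7ρ^2/(1−ρ); cooperation value: 22/(1−ρ).
IC: 22 ≥ 35(1−ρ^2) + 7ρ^2 = 35 − 28ρ^2.
So ρ^2 ≥ 13/28, giving ρ ≥ (13/28)^(1/2) ≈ 0.681.

0.681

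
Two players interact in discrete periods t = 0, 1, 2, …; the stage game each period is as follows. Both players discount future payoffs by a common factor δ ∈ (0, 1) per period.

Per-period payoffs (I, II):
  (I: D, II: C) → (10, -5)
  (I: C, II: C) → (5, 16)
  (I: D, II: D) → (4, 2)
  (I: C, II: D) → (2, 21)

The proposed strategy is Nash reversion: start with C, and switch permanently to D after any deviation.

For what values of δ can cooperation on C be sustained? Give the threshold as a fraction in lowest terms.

5/6

For I: deviation gain 10−5 = 5, per-period punishment loss 5−4 = 1. IC gives δ ≥ 5/6.
For II: gain 5, loss 14 per period, so δ ≥ 5/19.
The tighter constraint is I's, so cooperation needs δ ≥ 5/6.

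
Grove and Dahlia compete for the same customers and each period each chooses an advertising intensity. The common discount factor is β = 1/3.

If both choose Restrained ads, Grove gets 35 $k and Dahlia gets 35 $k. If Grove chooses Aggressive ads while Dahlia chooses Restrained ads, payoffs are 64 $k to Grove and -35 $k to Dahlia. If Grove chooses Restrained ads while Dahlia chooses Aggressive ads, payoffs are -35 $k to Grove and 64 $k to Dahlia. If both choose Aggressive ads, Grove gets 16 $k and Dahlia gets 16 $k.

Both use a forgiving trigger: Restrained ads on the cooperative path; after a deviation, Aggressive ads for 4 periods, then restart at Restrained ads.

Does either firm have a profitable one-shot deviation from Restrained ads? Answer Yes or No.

Yes

A one-shot deviation gives 64 now, then 16 for 4 periods, then back to 35.
Gain from deviating: (64−35) today; loss: (35−16) in each of the next 4 periods.
No-deviation condition: (35−16)(β+…+β^4) ≥ 64−35, i.e. β+…+β^4 ≥ 29/19.
At β = 1/3: β+…+β^4 = 0.4938 < 1.5263.
So cooperation is not sustainable.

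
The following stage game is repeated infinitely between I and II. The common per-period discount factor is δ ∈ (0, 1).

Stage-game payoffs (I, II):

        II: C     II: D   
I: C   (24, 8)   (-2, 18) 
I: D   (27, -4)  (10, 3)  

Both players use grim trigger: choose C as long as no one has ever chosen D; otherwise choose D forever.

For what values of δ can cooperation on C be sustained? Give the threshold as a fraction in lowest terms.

For I: deviation gain 27−24 = 3, per-period punishment loss 24−10 = 14. IC gives δ ≥ 3/17.
For II: gain 10, loss 5 per period, so δ ≥ 10/15 = 2/3.
The tighter constraint is II's, so cooperation needs δ ≥ 2/3.

2/3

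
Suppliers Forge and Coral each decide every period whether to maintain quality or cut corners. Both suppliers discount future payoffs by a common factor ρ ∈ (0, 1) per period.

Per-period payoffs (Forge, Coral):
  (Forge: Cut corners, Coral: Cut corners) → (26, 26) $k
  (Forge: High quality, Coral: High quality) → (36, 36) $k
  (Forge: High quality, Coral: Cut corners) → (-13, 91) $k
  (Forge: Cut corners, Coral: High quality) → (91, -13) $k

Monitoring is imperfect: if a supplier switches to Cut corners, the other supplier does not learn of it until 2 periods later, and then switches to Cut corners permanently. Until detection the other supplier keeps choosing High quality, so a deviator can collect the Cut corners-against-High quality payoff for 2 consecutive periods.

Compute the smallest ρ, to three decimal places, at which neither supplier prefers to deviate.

0.920

The best deviation is to choose Cut corners for all 2 undetected periods, earning 91 each, then 26 forever once detected.
Deviation value: 91(1−ρ^2)/(1−ρ) + 26ρ^2/(1−ρ); cooperation value: 36/(1−ρ).
IC: 36 ≥ 91(1−ρ^2) + 26ρ^2 = 91 − 65ρ^2.
So ρ^2 ≥ 55/65 = 11/13, giving ρ ≥ (11/13)^(1/2) ≈ 0.920.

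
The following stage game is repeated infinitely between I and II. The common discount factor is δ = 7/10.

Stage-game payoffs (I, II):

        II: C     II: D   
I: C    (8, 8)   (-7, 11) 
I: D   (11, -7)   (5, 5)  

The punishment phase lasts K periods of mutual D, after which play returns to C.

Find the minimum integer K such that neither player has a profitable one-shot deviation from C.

2

No profitable deviation requires (8−5)(δ+…+δ^K) ≥ 11−8, i.e. δ+…+δ^K ≥ 1 ≈ 1.0000.
With δ = 7/10, the partial sums are K=1: 0.7000, K=2: 1.1900.
K = 2 is the first length at which the sum reaches 1.0000.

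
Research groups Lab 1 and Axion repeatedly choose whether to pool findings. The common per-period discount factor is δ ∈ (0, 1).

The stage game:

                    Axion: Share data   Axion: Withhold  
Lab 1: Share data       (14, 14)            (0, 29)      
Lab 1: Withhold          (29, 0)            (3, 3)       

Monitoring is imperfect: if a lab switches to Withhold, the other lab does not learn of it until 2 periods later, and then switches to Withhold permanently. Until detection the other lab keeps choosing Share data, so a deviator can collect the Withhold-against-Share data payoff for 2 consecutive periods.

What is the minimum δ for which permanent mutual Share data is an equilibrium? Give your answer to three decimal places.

0.760

The best deviation is to choose Withhold for all 2 undetected periods, earning 29 each, then 3 forever once detected.
Deviation value: 29(1−δ^2)/(1−δ) + 3δ^2/(1−δ); cooperation value: 14/(1−δ).
IC: 14 ≥ 29(1−δ^2) + 3δ^2 = 29 − 26δ^2.
So δ^2 ≥ 15/26, giving δ ≥ (15/26)^(1/2) ≈ 0.760.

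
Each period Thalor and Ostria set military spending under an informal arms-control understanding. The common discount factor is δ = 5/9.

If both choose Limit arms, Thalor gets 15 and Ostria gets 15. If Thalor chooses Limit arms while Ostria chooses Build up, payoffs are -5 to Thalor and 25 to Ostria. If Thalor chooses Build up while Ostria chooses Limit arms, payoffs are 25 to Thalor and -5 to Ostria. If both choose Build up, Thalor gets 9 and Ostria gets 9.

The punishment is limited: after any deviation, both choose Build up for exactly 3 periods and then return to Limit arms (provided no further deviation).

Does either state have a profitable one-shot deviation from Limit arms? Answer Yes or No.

IC: δ+…+δ^3 ≥ (25−15)/(15−9) = 5/3.
At δ = 5/9: partial sum = 1.0357 < 1.6667. Cooperation not sustainable.

Yes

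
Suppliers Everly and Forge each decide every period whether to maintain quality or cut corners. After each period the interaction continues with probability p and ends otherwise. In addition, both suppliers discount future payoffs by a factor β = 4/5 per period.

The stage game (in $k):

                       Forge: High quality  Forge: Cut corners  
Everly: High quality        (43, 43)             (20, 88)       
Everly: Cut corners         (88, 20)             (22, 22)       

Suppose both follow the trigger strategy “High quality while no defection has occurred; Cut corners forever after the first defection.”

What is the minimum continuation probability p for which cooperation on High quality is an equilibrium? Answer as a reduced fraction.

75/88

Expected continuation weight on next period's payoff is β·p = 4/5·p, which plays the role of the discount factor.
Cooperation requires 4/5·p ≥ (88−43)/(88−22) = 15/22, hence p ≥ 75/88.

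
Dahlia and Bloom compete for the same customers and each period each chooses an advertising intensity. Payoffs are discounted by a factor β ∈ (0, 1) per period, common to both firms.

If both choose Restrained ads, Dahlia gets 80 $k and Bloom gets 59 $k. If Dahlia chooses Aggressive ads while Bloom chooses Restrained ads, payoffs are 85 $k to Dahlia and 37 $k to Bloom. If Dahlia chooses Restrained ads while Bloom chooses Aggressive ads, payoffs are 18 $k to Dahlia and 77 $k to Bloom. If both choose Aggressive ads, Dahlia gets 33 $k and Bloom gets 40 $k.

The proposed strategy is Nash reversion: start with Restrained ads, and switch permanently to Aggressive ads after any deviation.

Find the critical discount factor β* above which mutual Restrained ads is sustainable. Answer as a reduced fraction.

18/37

Dahlia's threshold: (85−80)/(85−33) = 5/52.
Bloom's threshold: (77−59)/(77−40) = 18/37.
5/52 < 18/37, so Bloom binds and β* = 18/37.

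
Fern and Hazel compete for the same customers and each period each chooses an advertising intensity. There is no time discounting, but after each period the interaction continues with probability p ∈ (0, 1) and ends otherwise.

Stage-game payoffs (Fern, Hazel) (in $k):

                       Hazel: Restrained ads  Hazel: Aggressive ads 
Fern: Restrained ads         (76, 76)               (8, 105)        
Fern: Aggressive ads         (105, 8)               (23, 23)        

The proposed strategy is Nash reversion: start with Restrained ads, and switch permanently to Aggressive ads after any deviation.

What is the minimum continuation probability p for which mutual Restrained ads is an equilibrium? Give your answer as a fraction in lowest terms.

29/82

With no time discounting, the continuation probability p plays the role of the discount factor.
Grim-trigger IC: 76/(1−p) ≥ 105 + 23p/(1−p) ⇒ p ≥ (105−76)/(105−23) = 29/82.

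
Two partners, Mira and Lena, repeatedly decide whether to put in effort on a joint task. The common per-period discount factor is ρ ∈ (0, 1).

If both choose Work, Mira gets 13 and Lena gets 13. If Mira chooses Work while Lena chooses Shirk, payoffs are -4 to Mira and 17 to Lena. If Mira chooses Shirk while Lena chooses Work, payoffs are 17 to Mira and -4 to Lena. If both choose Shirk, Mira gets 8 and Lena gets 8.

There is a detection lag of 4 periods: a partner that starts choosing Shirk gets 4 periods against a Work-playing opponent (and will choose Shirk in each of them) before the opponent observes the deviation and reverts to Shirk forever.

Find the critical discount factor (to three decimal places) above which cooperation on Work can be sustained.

0.816

The best deviation is to choose Shirk for all 4 undetected periods, earning 17 each, then 8 forever once detected.
Deviation value: 17(1−ρ^4)/(1−ρ) + 8ρ^4/(1−ρ); cooperation value: 13/(1−ρ).
IC: 13 ≥ 17(1−ρ^4) + 8ρ^4 = 17 − 9ρ^4.
So ρ^4 ≥ 4/9, giving ρ ≥ (4/9)^(1/4) ≈ 0.816.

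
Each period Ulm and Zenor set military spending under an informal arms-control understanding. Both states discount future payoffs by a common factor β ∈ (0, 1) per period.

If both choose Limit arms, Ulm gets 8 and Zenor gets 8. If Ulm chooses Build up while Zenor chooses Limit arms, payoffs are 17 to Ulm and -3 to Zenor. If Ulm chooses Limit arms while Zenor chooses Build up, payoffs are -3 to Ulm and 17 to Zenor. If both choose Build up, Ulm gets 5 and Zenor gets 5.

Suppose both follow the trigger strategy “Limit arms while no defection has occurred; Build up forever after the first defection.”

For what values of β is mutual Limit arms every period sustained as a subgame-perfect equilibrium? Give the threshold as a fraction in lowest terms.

One-period gain from deviating is 17 − 8 = 9. The loss is 8 − 5 = 3 in every subsequent period, with present value 3·β/(1−β).
Deviation is unprofitable when 3·β/(1−β) ≥ 9, i.e. β/(1−β) ≥ 3.
Equivalently β ≥ 9/(9+3) = 3/4.

3/4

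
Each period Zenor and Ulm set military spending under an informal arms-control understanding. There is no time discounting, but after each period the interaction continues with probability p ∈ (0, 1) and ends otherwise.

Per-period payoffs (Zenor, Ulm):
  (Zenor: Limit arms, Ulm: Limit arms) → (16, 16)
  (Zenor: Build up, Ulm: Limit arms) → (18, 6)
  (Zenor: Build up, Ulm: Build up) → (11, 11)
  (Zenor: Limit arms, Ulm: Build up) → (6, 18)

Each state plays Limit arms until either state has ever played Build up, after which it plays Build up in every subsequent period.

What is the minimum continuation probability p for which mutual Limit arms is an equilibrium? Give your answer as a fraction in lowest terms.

2/7

Expected cooperation value is 16 + p·16 + p²·16 + … = 16/(1−p); deviation gives 18 + p·11/(1−p).
16 ≥ 18(1−p) + 11p ⇒ 7p ≥ 2 ⇒ p ≥ 2/7.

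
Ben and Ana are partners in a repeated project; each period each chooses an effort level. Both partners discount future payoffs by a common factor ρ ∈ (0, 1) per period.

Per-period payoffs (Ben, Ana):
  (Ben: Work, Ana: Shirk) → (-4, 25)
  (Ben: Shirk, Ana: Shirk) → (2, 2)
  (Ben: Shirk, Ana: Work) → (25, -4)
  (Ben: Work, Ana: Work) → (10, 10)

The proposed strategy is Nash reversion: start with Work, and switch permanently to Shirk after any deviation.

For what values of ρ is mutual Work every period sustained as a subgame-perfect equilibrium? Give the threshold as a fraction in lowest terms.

15/23

10/(1−ρ) ≥ 25 + 2ρ/(1−ρ)
10 ≥ 25 − 23ρ
ρ ≥ 15/23.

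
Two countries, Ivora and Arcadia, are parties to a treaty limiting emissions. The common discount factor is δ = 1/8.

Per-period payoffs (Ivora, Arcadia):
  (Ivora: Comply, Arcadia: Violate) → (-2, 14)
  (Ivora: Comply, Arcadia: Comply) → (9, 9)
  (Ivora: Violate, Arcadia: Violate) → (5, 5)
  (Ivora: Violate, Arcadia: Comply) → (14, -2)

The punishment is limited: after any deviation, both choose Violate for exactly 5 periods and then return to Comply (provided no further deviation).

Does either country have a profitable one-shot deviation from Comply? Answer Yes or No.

Yes

Comparing payoff streams over the 6 periods until play realigns: cooperate → 9(1+δ+…+δ^5); deviate → 14 + 5(δ+…+δ^5).
Cooperation is sustained iff (9−5)(δ+…+δ^5) ≥ 14−9.
δ+…+δ^5 = 1/8·(1−(1/8)^5)/(1−1/8) = 0.1429, and (14−9)/(9−5) = 1.2500.
0.1429 < 1.2500, so cooperation is not sustainable.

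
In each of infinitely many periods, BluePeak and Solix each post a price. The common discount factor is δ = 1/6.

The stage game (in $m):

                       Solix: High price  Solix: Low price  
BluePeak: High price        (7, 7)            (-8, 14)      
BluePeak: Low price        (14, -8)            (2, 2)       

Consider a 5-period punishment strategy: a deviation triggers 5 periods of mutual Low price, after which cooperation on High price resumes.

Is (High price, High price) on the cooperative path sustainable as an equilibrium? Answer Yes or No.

No

Comparing payoff streams over the 6 periods until play realigns: cooperate → 7(1+δ+…+δ^5); deviate → 14 + 2(δ+…+δ^5).
Cooperation is sustained iff (7−2)(δ+…+δ^5) ≥ 14−7.
δ+…+δ^5 = 1/6·(1−(1/6)^5)/(1−1/6) = 0.2000, and (14−7)/(7−2) = 1.4000.
0.2000 < 1.4000, so cooperation is not sustainable.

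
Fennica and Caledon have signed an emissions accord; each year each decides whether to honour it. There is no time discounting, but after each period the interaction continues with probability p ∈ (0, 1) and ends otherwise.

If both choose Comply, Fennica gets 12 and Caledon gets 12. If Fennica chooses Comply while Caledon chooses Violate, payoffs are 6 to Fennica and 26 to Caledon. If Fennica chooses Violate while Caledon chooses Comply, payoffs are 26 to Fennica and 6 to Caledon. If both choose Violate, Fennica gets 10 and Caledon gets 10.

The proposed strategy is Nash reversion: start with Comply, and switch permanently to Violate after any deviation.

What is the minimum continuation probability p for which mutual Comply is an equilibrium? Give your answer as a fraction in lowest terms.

Expected cooperation value is 12 + p·12 + p²·12 + … = 12/(1−p); deviation gives 26 + p·10/(1−p).
12 ≥ 26(1−p) + 10p ⇒ 16p ≥ 14 ⇒ p ≥ 14/16 = 7/8.

7/8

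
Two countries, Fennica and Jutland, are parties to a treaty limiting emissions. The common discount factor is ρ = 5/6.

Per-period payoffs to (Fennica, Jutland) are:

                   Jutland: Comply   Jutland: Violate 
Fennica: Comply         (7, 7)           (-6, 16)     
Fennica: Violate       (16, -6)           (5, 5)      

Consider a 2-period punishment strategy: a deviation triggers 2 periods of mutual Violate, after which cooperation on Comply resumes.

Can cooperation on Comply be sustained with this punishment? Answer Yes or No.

No

Comparing payoff streams over the 3 periods until play realigns: cooperate → 7(1+ρ+…+ρ^2); deviate → 16 + 5(ρ+…+ρ^2).
Cooperation is sustained iff (7−5)(ρ+…+ρ^2) ≥ 16−7.
ρ+…+ρ^2 = 5/6·(1−(5/6)^2)/(1−5/6) = 1.5278, and (16−7)/(7−5) = 4.5000.
1.5278 < 4.5000, so cooperation is not sustainable.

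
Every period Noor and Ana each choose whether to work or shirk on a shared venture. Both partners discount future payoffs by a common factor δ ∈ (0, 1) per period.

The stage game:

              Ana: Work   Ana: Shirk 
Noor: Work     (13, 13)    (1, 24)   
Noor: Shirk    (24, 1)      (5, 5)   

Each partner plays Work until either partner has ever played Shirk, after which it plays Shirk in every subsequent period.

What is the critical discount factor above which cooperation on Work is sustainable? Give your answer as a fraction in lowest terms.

11/19

Cooperation forever yields 13 each period: 13/(1−δ).
Deviating yields 24 once, then 5 forever: 24 + 5δ/(1−δ).
No profitable deviation requires 13/(1−δ) ≥ 24 + 5δ/(1−δ).
Multiplying by (1−δ): 13 ≥ 24(1−δ) + 5δ = 24 − 19δ.
So 19δ ≥ 11, i.e. δ ≥ 11/19.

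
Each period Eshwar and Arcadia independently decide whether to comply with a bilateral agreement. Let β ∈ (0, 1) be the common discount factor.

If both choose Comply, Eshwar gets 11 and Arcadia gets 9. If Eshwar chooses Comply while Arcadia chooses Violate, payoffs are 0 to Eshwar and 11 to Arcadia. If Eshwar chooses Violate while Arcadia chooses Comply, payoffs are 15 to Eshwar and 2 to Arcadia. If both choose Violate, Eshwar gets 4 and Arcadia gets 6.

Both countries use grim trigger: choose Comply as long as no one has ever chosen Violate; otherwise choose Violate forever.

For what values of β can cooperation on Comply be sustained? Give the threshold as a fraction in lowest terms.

For Eshwar: deviation gain 15−11 = 4, per-period punishment loss 11−4 = 7. IC gives β ≥ 4/11.
For Arcadia: gain 2, loss 3 per period, so β ≥ 2/5.
The tighter constraint is Arcadia's, so cooperation needs β ≥ 2/5.

2/5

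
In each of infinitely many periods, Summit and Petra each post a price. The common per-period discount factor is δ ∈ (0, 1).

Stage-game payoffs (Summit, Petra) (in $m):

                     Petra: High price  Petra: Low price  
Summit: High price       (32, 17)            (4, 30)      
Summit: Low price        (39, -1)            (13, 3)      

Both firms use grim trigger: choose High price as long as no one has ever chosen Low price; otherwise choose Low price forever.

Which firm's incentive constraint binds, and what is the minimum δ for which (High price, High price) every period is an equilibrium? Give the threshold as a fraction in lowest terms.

Summit's threshold: (39−32)/(39−13) = 7/26.
Petra's threshold: (30−17)/(30−3) = 13/27.
7/26 < 13/27, so Petra binds and δ* = 13/27.

Petra; δ ≥ 13/27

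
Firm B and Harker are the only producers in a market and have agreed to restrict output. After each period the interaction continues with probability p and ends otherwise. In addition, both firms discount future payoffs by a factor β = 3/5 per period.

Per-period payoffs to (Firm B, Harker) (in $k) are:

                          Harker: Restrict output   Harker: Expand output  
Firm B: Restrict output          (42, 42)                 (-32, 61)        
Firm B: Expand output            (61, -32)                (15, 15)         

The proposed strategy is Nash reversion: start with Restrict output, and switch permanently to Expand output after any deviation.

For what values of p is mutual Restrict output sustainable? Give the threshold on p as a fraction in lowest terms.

With continuation probability p and discount β, the effective per-period discount factor is βp.
Grim-trigger IC: βp ≥ (61−42)/(61−15) = 19/46.
So p ≥ (19/46)/(3/5) = 95/138.

95/138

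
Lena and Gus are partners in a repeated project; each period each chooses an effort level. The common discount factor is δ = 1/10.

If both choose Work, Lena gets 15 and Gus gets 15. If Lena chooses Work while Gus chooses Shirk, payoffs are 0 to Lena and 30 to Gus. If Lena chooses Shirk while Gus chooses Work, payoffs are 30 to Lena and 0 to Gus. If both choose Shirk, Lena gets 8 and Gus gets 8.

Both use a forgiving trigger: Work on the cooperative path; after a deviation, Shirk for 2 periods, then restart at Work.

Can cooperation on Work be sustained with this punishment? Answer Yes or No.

No

A one-shot deviation gives 30 now, then 8 for 2 periods, then back to 15.
Gain from deviating: (30−15) today; loss: (15−8) in each of the next 2 periods.
No-deviation condition: (15−8)(δ+…+δ^2) ≥ 30−15, i.e. δ+…+δ^2 ≥ 15/7.
At δ = 1/10: δ+…+δ^2 = 0.1100 < 2.1429.
So cooperation is not sustainable.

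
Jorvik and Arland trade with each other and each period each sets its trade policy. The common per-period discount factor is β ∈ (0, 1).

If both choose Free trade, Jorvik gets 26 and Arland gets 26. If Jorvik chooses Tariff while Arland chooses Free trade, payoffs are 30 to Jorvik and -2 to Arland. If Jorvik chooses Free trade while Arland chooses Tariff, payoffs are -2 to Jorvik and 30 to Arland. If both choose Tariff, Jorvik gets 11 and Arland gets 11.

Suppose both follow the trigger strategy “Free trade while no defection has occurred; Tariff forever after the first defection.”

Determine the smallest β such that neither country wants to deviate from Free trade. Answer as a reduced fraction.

Cooperation forever yields 26 each period: 26/(1−β).
Deviating yields 30 once, then 11 forever: 30 + 11β/(1−β).
No profitable deviation requires 26/(1−β) ≥ 30 + 11β/(1−β).
Multiplying by (1−β): 26 ≥ 30(1−β) + 11β = 30 − 19β.
So 19β ≥ 4, i.e. β ≥ 4/19.

4/19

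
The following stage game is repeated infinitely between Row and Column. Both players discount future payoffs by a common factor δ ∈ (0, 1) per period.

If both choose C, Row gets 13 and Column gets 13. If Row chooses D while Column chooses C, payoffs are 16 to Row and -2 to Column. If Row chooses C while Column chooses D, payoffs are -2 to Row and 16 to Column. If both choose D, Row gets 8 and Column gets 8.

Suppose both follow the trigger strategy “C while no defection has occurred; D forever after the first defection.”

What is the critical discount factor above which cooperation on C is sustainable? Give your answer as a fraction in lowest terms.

3/8

One-period gain from deviating is 16 − 13 = 3. The loss is 13 − 8 = 5 in every subsequent period, with present value 5·δ/(1−δ).
Deviation is unprofitable when 5·δ/(1−δ) ≥ 3, i.e. δ/(1−δ) ≥ 3/5.
Equivalently δ ≥ 3/(3+5) = 3/8.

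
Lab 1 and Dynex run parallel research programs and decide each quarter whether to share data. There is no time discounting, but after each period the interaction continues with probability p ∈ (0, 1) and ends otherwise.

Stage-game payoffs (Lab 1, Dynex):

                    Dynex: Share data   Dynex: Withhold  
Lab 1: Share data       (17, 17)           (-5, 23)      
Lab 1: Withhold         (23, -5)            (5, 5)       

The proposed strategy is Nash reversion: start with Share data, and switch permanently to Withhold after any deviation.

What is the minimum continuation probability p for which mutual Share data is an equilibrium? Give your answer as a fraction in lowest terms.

1/3

With no time discounting, the continuation probability p plays the role of the discount factor.
Grim-trigger IC: 17/(1−p) ≥ 23 + 5p/(1−p) ⇒ p ≥ (23−17)/(23−5) = 1/3.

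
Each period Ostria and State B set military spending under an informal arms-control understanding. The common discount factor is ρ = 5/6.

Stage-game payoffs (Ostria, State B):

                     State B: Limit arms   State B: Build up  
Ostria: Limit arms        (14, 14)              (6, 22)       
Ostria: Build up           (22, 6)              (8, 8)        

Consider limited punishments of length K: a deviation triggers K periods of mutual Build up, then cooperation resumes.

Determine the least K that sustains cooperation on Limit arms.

IC: ρ(1−ρ^K)/(1−ρ) ≥ (22−14)/(14−8) = 4/3.
With ρ = 5/6: need 1 − ρ^K ≥ 4/3·(1−5/6)/(5/6), i.e. ρ^K ≤ 0.7333.
Since (5/6)^1 = 0.8333 and (5/6)^2 = 0.6944, the smallest such K is 2.

2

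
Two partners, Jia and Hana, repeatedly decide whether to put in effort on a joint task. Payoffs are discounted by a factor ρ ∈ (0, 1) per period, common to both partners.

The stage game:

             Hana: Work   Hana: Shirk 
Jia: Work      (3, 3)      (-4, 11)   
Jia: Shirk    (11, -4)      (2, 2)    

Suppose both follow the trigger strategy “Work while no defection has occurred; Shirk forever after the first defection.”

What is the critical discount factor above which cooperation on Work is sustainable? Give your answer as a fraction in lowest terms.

One-period gain from deviating is 11 − 3 = 8. The loss is 3 − 2 = 1 in every subsequent period, with present value 1·ρ/(1−ρ).
Deviation is unprofitable when 1·ρ/(1−ρ) ≥ 8, i.e. ρ/(1−ρ) ≥ 8.
Equivalently ρ ≥ 8/(8+1) = 8/9.

8/9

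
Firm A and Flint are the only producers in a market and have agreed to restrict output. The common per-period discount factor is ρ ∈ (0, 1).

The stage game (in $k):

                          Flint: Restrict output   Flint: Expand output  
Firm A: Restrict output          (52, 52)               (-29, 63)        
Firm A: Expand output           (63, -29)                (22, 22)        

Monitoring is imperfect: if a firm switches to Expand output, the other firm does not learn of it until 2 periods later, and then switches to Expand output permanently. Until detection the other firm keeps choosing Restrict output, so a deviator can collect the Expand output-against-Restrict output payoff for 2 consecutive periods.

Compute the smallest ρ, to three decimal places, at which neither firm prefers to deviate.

0.518

A deviator earns 63 for 2 periods, then 22 forever; cooperating earns 52 forever. Multiplying the IC by (1−ρ):
52 ≥ 63(1−ρ^2) + 22ρ^2, so 41·ρ^2 ≥ 11 and ρ^2 ≥ 11/41.
ρ ≥ (11/41)^(1/2) ≈ 0.518.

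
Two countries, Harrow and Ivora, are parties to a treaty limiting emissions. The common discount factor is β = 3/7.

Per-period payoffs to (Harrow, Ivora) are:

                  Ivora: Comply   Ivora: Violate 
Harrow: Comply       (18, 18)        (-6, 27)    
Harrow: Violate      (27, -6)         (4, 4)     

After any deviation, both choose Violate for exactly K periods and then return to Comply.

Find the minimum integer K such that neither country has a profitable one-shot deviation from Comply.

No profitable deviation requires (18−4)(β+…+β^K) ≥ 27−18, i.e. β+…+β^K ≥ 9/14 ≈ 0.6429.
With β = 3/7, the partial sums are K=1: 0.4286, K=2: 0.6122, K=3: 0.6910.
K = 3 is the first length at which the sum reaches 0.6429.

3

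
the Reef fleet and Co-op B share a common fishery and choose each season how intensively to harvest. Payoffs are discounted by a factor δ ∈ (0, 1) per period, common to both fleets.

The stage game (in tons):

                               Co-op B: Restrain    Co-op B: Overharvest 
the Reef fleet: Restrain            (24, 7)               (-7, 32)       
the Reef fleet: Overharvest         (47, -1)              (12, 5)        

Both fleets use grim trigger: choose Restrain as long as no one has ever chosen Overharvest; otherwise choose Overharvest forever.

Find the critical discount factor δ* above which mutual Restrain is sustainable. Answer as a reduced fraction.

25/27

the Reef fleet's threshold: (47−24)/(47−12) = 23/35.
Co-op B's threshold: (32−7)/(32−5) = 25/27.
23/35 < 25/27, so Co-op B binds and δ* = 25/27.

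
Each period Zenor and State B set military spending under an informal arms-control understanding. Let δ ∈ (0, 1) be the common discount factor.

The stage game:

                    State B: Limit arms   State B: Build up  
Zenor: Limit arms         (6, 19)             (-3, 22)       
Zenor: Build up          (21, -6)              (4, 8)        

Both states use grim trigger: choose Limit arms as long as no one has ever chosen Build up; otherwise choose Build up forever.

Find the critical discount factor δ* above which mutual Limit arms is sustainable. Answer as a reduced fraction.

15/17

Zenor's threshold: (21−6)/(21−4) = 15/17.
State B's threshold: (22−19)/(22−8) = 3/14.
15/17 > 3/14, so Zenor binds and δ* = 15/17.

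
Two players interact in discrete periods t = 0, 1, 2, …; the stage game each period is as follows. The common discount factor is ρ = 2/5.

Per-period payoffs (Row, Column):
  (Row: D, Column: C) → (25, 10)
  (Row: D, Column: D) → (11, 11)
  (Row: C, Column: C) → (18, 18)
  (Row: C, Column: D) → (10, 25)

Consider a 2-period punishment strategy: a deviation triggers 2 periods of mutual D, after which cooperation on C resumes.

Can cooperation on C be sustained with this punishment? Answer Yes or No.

A one-shot deviation gives 25 now, then 11 for 2 periods, then back to 18.
Gain from deviating: (25−18) today; loss: (18−11) in each of the next 2 periods.
No-deviation condition: (18−11)(ρ+…+ρ^2) ≥ 25−18, i.e. ρ+…+ρ^2 ≥ 1.
At ρ = 2/5: ρ+…+ρ^2 = 0.5600 < 1.0000.
So cooperation is not sustainable.

No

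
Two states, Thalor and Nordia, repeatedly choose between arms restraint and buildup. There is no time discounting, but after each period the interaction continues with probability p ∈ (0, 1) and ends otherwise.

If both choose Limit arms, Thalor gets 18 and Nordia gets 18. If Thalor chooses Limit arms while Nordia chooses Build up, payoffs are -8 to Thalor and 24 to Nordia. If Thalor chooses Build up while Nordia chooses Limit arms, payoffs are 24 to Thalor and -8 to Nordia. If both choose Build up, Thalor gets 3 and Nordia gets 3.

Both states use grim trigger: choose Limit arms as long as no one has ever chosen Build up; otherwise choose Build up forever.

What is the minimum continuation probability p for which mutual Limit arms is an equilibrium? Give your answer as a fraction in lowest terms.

2/7

With no time discounting, the continuation probability p plays the role of the discount factor.
Grim-trigger IC: 18/(1−p) ≥ 24 + 3p/(1−p) ⇒ p ≥ (24−18)/(24−3) = 2/7.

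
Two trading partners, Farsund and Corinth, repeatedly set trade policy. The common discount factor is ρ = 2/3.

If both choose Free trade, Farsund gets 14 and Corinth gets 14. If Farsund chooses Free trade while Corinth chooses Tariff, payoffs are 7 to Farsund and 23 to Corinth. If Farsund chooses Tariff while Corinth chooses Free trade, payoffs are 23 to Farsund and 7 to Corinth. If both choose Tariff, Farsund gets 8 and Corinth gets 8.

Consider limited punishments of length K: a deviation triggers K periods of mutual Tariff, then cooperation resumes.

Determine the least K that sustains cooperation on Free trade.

IC: ρ(1−ρ^K)/(1−ρ) ≥ (23−14)/(14−8) = 3/2.
With ρ = 2/3: need 1 − ρ^K ≥ 3/2·(1−2/3)/(2/3), i.e. ρ^K ≤ 0.2500.
Since (2/3)^3 = 0.2963 and (2/3)^4 = 0.1975, the smallest such K is 4.

4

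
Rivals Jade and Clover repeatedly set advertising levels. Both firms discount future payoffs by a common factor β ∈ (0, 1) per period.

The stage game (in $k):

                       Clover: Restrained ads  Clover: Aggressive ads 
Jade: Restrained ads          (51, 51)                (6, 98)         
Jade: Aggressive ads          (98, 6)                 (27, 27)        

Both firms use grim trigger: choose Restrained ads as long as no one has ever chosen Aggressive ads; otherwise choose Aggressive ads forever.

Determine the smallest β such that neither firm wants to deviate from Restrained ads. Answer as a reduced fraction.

47/71

51/(1−β) ≥ 98 + 27β/(1−β)
51 ≥ 98 − 71β
β ≥ 47/71.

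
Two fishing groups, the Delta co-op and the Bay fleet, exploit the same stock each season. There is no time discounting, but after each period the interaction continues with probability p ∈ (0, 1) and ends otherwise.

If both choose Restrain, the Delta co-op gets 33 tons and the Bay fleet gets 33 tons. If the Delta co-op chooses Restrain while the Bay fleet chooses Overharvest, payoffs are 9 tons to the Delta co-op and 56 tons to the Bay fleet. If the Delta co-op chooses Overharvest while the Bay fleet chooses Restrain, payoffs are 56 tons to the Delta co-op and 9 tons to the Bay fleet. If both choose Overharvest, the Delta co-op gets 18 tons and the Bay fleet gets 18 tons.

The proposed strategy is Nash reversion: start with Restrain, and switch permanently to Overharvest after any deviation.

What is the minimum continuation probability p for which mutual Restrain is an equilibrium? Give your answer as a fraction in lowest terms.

23/38

With no time discounting, the continuation probability p plays the role of the discount factor.
Grim-trigger IC: 33/(1−p) ≥ 56 + 18p/(1−p) ⇒ p ≥ (56−33)/(56−18) = 23/38.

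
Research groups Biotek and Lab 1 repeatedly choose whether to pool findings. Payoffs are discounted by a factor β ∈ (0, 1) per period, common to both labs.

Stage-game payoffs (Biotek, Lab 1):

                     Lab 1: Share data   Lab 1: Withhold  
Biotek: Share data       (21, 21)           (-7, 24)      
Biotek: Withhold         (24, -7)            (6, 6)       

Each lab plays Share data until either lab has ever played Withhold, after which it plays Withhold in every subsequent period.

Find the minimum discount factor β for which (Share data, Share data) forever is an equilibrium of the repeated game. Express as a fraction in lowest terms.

21/(1−β) ≥ 24 + 6β/(1−β)
21 ≥ 24 − 18β
β ≥ 3/18 = 1/6.

1/6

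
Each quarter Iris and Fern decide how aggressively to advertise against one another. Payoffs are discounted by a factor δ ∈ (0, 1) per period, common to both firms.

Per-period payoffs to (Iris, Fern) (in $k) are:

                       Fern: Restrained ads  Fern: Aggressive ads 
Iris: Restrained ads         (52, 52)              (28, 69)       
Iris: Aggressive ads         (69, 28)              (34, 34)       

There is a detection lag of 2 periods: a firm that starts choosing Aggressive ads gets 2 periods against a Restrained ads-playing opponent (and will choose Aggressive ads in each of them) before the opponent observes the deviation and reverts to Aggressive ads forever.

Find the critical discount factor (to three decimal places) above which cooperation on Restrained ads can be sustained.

The best deviation is to choose Aggressive ads for all 2 undetected periods, earning 69 each, then 34 forever once detected.
Deviation value: 69(1−δ^2)/(1−δ) + 34δ^2/(1−δ); cooperation value: 52/(1−δ).
IC: 52 ≥ 69(1−δ^2) + 34δ^2 = 69 − 35δ^2.
So δ^2 ≥ 17/35, giving δ ≥ (17/35)^(1/2) ≈ 0.697.

0.697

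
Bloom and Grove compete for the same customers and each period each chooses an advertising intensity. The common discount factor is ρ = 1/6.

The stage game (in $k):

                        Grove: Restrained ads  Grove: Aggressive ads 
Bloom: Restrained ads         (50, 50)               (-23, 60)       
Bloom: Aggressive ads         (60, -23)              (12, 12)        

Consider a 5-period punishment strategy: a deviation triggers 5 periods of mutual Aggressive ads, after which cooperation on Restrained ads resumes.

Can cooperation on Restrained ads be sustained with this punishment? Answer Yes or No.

No

IC: ρ+…+ρ^5 ≥ (60−50)/(50−12) = 5/19.
At ρ = 1/6: partial sum = 0.2000 < 0.2632. Cooperation not sustainable.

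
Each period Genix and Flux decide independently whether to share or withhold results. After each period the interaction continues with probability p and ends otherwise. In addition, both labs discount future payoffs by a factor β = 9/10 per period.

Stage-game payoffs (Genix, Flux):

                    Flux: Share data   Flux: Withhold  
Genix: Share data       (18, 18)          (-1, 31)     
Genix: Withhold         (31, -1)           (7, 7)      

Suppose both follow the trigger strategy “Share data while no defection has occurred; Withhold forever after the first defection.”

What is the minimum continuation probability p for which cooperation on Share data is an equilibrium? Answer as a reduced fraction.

65/108

With continuation probability p and discount β, the effective per-period discount factor is βp.
Grim-trigger IC: βp ≥ (31−18)/(31−7) = 13/24.
So p ≥ (13/24)/(9/10) = 65/108.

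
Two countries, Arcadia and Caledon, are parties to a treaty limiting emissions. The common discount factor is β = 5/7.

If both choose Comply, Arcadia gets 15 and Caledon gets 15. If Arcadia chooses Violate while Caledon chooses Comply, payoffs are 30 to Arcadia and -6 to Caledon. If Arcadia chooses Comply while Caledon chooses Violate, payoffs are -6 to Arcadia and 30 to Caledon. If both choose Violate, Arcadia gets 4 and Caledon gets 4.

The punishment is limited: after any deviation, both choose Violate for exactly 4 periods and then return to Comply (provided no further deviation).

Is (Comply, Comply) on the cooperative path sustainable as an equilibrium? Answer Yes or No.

IC: β+…+β^4 ≥ (30−15)/(15−4) = 15/11.
At β = 5/7: partial sum = 1.8492 ≥ 1.3636. Cooperation sustainable.

Yes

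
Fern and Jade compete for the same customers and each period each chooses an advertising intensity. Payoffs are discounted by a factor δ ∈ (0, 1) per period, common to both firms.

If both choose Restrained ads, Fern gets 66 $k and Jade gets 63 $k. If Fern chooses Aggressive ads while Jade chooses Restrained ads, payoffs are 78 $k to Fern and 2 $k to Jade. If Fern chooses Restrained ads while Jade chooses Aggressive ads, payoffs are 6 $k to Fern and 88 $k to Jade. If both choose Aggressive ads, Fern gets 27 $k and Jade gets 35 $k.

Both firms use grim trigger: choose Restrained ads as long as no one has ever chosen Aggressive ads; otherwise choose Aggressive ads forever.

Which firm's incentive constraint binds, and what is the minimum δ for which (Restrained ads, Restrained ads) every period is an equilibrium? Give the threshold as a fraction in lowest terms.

Jade; δ ≥ 25/53

Fern: cooperation gives 66 each period; deviation gives 78 once then 27 forever.
  66/(1−δ) ≥ 78 + 27δ/(1−δ) ⇒ δ ≥ 12/51 = 4/17.
Jade: cooperation gives 63 each period; deviation gives 88 once then 35 forever.
  δ ≥ 25/53.
Both must hold, so the binding constraint is Jade's: δ ≥ 25/53.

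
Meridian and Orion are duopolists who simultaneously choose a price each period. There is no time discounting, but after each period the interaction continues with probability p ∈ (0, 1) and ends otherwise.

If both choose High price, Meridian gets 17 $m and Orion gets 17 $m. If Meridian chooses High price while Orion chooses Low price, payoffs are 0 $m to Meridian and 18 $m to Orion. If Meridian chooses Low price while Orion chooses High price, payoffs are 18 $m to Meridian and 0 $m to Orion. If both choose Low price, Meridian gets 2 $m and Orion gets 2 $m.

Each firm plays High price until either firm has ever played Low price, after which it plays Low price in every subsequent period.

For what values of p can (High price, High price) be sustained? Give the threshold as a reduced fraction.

Expected cooperation value is 17 + p·17 + p²·17 + … = 17/(1−p); deviation gives 18 + p·2/(1−p).
17 ≥ 18(1−p) + 2p ⇒ 16p ≥ 1 ⇒ p ≥ 1/16.

1/16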